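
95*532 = 50540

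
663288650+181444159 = 844732809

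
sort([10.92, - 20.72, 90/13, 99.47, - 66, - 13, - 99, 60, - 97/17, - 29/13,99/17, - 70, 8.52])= [-99  ,-70, - 66, - 20.72, - 13 , - 97/17, -29/13 , 99/17, 90/13, 8.52, 10.92,60, 99.47 ] 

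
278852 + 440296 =719148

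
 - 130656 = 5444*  ( - 24)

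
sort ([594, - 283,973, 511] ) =[ - 283,  511,  594,973 ]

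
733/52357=733/52357= 0.01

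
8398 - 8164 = 234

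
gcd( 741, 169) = 13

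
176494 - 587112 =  - 410618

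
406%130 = 16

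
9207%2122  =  719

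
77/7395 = 77/7395= 0.01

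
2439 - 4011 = - 1572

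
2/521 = 2/521 = 0.00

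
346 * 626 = 216596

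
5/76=5/76 =0.07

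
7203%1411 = 148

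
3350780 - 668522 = 2682258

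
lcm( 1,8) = 8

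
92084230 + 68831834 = 160916064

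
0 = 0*274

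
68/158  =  34/79 = 0.43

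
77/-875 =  - 1 + 114/125 = - 0.09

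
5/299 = 5/299  =  0.02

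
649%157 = 21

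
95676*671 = 64198596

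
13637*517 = 7050329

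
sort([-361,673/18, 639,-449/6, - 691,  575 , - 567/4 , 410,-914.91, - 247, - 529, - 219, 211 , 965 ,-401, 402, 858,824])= [ - 914.91,-691 , - 529,-401,  -  361,- 247, - 219, -567/4, - 449/6,673/18, 211, 402,410 , 575, 639,  824 , 858,965 ]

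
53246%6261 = 3158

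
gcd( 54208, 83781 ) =1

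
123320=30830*4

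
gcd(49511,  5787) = 643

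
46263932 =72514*638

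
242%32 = 18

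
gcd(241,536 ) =1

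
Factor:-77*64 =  - 4928 = - 2^6 * 7^1* 11^1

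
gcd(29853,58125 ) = 93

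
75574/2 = 37787  =  37787.00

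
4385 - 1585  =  2800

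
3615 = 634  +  2981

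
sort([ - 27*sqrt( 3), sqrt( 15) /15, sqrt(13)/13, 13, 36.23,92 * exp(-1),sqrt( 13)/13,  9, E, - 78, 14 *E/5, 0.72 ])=[ - 78, - 27*sqrt( 3), sqrt( 15 )/15, sqrt(13) /13,  sqrt ( 13 )/13, 0.72, E, 14*E/5, 9, 13, 92*exp( - 1),36.23 ] 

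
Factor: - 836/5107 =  - 2^2*11^1*19^1*5107^ ( - 1) 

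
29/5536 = 29/5536 = 0.01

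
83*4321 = 358643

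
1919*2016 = 3868704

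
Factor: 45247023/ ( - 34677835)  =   - 3^2*5^( - 1)*653^1*691^( - 1 )*7699^1*10037^( - 1)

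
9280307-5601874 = 3678433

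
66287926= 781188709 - 714900783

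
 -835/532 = -2 + 229/532=-1.57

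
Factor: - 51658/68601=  - 2^1*3^ ( -1 )*13^( - 1 )*23^1*1123^1*1759^ ( - 1)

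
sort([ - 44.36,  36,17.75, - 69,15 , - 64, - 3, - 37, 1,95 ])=[-69, - 64,-44.36, - 37, - 3,1, 15,  17.75,36,95] 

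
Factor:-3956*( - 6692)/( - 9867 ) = - 1151024/429 = -2^4*3^ ( - 1 )*7^1*11^( - 1) * 13^( - 1)*43^1 * 239^1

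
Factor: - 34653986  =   - 2^1*19^1*911947^1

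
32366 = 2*16183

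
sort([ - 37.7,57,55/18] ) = [ -37.7,  55/18, 57]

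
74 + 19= 93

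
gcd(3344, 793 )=1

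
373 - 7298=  - 6925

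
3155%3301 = 3155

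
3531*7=24717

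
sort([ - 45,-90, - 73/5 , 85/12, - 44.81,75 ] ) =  [ - 90, - 45 , - 44.81, - 73/5, 85/12 , 75 ] 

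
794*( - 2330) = - 1850020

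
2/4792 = 1/2396=0.00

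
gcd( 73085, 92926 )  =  1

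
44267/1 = 44267  =  44267.00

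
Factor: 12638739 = 3^1*229^1*  18397^1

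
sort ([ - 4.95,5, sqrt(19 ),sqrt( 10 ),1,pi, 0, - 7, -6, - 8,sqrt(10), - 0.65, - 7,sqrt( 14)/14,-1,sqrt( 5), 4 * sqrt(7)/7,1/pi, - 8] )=[ - 8, - 8,- 7, - 7, -6, - 4.95, - 1, -0.65, 0,sqrt( 14) /14,1/pi,1,  4 * sqrt(7) /7,sqrt (5),pi,sqrt( 10), sqrt(10), sqrt( 19 ),5]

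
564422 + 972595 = 1537017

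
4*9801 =39204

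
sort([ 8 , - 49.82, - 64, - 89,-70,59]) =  [ - 89, - 70, - 64  , -49.82,8, 59]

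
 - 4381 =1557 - 5938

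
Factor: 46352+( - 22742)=2^1*3^1*5^1*787^1 = 23610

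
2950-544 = 2406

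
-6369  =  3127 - 9496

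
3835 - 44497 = - 40662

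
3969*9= 35721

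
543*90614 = 49203402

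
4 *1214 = 4856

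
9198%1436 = 582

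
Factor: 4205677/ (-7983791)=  - 7^1*31^1*73^( - 1)*19381^1*109367^( - 1)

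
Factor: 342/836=9/22 = 2^(  -  1)*3^2*11^(  -  1 )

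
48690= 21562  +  27128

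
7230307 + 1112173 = 8342480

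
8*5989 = 47912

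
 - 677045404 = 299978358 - 977023762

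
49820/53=940= 940.00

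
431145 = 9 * 47905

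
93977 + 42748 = 136725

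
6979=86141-79162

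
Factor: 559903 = 29^1*43^1*449^1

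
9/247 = 9/247 = 0.04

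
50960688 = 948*53756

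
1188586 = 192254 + 996332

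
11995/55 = 2399/11  =  218.09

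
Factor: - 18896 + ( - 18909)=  - 5^1*7561^1= - 37805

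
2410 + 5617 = 8027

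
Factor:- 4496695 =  - 5^1*7^1*128477^1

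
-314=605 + -919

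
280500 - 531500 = -251000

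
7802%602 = 578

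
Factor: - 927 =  - 3^2*103^1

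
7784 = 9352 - 1568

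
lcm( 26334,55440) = 1053360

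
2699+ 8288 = 10987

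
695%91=58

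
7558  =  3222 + 4336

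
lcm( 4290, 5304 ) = 291720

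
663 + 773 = 1436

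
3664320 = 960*3817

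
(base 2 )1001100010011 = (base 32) 4oj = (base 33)4FW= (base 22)A1L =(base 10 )4883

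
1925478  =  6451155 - 4525677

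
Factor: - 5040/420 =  - 2^2*3^1 = - 12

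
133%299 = 133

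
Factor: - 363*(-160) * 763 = 44315040 = 2^5*3^1*5^1 * 7^1*11^2*109^1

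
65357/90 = 65357/90= 726.19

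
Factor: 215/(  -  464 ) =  - 2^( - 4 )*5^1*29^ ( - 1)*43^1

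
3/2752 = 3/2752 = 0.00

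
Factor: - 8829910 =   -  2^1*5^1* 97^1* 9103^1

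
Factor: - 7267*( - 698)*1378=6989720348 = 2^2*13^3*43^1*53^1*349^1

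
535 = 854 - 319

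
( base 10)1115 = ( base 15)4e5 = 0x45B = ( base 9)1468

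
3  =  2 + 1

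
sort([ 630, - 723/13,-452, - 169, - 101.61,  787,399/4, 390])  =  [ - 452, - 169, - 101.61, - 723/13,399/4, 390, 630, 787]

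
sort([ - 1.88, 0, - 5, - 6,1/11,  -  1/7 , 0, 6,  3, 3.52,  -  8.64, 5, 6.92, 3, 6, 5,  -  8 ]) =[  -  8.64,  -  8, -6, - 5  , - 1.88 , - 1/7, 0, 0, 1/11, 3, 3, 3.52,  5, 5,  6, 6, 6.92 ] 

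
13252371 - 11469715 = 1782656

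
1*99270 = 99270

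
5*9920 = 49600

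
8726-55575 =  - 46849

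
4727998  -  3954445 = 773553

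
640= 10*64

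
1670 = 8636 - 6966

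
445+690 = 1135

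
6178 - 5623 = 555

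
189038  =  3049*62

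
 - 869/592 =  -  869/592 = - 1.47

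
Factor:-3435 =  - 3^1 * 5^1 *229^1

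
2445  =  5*489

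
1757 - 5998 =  - 4241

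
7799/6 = 7799/6 = 1299.83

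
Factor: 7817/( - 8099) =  - 7^(- 1 )* 13^ ( - 1)*89^ ( - 1)*7817^1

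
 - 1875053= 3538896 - 5413949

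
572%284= 4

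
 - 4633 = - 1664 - 2969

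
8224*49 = 402976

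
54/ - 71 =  - 54/71 = -0.76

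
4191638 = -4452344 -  - 8643982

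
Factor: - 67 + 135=2^2*17^1= 68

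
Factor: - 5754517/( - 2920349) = 17^1*73^1* 4637^1 *2920349^(  -  1) 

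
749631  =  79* 9489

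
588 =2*294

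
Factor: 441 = 3^2*7^2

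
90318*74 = 6683532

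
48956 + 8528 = 57484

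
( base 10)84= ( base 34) 2G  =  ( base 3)10010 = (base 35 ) 2e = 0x54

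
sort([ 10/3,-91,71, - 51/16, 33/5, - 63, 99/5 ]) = [ - 91,-63,  -  51/16, 10/3,33/5,99/5 , 71]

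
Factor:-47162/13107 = - 2^1*3^( - 1 )*17^( - 1)*257^( - 1)*23581^1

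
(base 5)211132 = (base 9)10584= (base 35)5q7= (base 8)15602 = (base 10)7042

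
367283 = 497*739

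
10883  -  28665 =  - 17782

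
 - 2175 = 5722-7897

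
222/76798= 111/38399 = 0.00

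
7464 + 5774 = 13238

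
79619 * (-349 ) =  - 27787031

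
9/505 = 9/505  =  0.02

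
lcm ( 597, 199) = 597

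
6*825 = 4950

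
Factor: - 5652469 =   -  5652469^1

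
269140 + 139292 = 408432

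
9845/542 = 18 + 89/542 = 18.16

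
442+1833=2275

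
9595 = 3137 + 6458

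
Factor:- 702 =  - 2^1*3^3*13^1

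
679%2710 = 679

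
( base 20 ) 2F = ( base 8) 67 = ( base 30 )1p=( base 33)1M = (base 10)55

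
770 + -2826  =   - 2056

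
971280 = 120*8094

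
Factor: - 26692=  -  2^2*6673^1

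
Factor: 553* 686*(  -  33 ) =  - 12518814=- 2^1*3^1*7^4*11^1*79^1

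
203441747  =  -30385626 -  - 233827373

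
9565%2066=1301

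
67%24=19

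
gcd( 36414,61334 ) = 14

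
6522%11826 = 6522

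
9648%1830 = 498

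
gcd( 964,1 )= 1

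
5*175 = 875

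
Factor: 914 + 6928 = 7842 =2^1*3^1*1307^1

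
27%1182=27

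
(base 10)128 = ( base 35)3N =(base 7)242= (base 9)152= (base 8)200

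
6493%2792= 909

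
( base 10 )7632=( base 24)d60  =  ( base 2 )1110111010000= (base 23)E9J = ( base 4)1313100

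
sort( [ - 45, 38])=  [ - 45, 38]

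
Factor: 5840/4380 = 4/3 = 2^2*3^( - 1) 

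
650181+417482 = 1067663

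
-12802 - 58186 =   -  70988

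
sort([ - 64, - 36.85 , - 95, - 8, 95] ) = [-95,-64, - 36.85,  -  8,95]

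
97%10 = 7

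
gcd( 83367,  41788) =1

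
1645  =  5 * 329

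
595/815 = 119/163 = 0.73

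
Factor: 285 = 3^1 *5^1 *19^1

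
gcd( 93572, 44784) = 4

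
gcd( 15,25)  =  5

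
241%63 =52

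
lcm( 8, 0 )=0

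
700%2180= 700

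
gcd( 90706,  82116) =2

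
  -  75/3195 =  - 5/213 = - 0.02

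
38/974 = 19/487 = 0.04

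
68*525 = 35700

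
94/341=94/341 = 0.28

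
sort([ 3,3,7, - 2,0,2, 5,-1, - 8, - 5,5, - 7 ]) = [ - 8, - 7, - 5,  -  2,-1, 0,  2,  3,  3, 5,  5 , 7 ] 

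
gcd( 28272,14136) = 14136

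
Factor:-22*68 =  - 1496 = -2^3*11^1*17^1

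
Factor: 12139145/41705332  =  2^( - 2 )*5^1*37^1*829^(-1)*12577^( - 1 )*65617^1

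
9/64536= 3/21512= 0.00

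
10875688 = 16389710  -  5514022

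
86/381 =86/381 = 0.23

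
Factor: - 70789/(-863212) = 2^(-2 )*7^( - 1)*29^1*2441^1*30829^(  -  1)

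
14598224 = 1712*8527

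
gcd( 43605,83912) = 17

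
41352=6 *6892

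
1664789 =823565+841224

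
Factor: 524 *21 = 11004  =  2^2*3^1*7^1  *  131^1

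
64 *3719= 238016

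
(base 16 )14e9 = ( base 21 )c2j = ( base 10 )5353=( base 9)7307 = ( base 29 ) 6AH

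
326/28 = 163/14 = 11.64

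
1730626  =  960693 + 769933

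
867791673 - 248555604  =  619236069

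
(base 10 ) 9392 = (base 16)24B0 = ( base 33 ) 8kk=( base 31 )9nu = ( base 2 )10010010110000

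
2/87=2/87 = 0.02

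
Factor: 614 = 2^1*307^1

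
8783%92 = 43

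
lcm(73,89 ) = 6497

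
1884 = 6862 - 4978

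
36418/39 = 36418/39 =933.79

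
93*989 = 91977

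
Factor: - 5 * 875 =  - 4375 = - 5^4 * 7^1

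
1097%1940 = 1097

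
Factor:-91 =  - 7^1*13^1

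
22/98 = 11/49= 0.22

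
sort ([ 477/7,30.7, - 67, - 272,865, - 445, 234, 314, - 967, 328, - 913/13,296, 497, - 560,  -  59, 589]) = [ - 967,-560,-445,-272, - 913/13, -67,  -  59, 30.7,477/7, 234, 296,  314,  328, 497, 589,865] 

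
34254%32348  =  1906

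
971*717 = 696207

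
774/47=16 + 22/47=16.47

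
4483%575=458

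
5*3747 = 18735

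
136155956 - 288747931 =-152591975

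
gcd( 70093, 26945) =1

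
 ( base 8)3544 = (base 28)2bg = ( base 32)1R4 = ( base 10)1892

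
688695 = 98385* 7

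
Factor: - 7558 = -2^1*3779^1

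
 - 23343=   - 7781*3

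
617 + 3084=3701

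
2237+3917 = 6154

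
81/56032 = 81/56032=0.00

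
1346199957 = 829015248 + 517184709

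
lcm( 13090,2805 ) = 39270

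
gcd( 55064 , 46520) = 8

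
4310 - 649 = 3661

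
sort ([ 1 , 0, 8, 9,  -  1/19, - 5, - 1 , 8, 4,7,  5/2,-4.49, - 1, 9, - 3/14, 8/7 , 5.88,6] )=[ - 5, - 4.49, - 1, - 1, - 3/14,- 1/19,0,1,8/7, 5/2, 4 , 5.88 , 6,7,  8,  8,9, 9 ] 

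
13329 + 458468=471797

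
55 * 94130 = 5177150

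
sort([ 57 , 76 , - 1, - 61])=[ - 61,-1,57, 76]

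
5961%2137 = 1687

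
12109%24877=12109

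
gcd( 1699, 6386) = 1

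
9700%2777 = 1369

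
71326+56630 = 127956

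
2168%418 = 78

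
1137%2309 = 1137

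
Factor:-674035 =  - 5^1*134807^1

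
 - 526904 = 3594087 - 4120991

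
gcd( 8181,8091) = 9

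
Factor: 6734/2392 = 259/92 = 2^(-2) *7^1*23^(  -  1)*37^1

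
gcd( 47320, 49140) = 1820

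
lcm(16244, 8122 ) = 16244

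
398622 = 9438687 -9040065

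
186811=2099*89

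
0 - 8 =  - 8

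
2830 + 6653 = 9483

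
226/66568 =113/33284  =  0.00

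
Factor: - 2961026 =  - 2^1*17^1 * 73^1*1193^1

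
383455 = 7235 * 53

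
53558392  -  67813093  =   - 14254701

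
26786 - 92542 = -65756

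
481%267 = 214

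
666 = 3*222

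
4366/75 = 58 + 16/75=   58.21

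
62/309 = 62/309=0.20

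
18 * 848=15264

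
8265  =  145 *57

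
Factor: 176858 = 2^1* 11^1*8039^1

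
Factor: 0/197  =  0  =  0^1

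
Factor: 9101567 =73^1*124679^1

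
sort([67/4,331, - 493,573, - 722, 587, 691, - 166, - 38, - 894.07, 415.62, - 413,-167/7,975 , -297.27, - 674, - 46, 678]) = [ - 894.07,-722, - 674, - 493, - 413, - 297.27,- 166, - 46,-38, - 167/7, 67/4,331,  415.62,573, 587,678 , 691,975] 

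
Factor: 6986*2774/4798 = 9689582/2399 = 2^1 * 7^1*19^1 * 73^1*499^1*2399^( - 1)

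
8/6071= 8/6071 = 0.00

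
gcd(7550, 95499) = 1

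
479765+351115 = 830880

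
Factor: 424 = 2^3*53^1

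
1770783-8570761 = -6799978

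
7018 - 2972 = 4046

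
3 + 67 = 70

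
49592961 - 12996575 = 36596386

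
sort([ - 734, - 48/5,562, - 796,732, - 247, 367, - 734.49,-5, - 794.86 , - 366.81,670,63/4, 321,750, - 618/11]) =[ - 796,-794.86, - 734.49, - 734,  -  366.81, - 247, - 618/11, - 48/5,-5, 63/4,321,367 , 562,670 , 732,750 ] 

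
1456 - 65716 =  - 64260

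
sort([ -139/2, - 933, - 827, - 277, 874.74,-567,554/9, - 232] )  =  [ - 933, - 827,  -  567, - 277, - 232,-139/2,554/9,874.74]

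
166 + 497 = 663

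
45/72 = 5/8 = 0.62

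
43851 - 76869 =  - 33018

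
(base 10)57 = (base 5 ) 212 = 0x39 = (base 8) 71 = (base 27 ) 23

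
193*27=5211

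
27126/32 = 13563/16 = 847.69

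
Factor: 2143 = 2143^1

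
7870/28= 3935/14   =  281.07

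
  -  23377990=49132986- 72510976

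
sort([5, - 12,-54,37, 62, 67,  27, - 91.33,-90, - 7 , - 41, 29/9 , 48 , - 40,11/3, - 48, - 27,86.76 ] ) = [-91.33,-90, - 54,  -  48, - 41, - 40, - 27, - 12, - 7,29/9,11/3,5, 27,37,48,  62, 67 , 86.76 ] 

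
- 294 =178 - 472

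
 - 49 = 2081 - 2130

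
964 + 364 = 1328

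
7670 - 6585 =1085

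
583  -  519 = 64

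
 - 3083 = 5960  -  9043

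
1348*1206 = 1625688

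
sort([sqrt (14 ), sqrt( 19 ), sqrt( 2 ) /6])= [ sqrt( 2)/6,sqrt( 14), sqrt(19) ]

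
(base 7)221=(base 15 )78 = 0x71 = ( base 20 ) 5d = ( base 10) 113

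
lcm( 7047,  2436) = 197316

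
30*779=23370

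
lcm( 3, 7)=21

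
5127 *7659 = 39267693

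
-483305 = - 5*96661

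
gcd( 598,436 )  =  2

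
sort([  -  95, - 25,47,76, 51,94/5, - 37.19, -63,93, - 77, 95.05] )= [ - 95, - 77, - 63, - 37.19, - 25,94/5,47,51,76, 93,  95.05]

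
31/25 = 31/25  =  1.24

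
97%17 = 12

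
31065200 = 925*33584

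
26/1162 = 13/581 = 0.02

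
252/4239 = 28/471 = 0.06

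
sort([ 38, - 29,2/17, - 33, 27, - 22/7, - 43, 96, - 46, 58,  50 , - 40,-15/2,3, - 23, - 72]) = [ - 72, - 46, - 43,-40, - 33,-29, - 23 , - 15/2 ,  -  22/7,  2/17,3,27,  38,50, 58, 96] 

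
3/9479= 3/9479 = 0.00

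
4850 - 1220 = 3630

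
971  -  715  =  256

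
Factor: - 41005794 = - 2^1 * 3^1*571^1 * 11969^1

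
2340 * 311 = 727740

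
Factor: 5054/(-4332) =- 7/6 = - 2^( - 1)*3^( -1 )*7^1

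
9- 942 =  - 933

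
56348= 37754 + 18594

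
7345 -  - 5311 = 12656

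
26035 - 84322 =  -58287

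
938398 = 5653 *166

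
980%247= 239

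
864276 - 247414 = 616862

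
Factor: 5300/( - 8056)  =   - 2^(-1 ) * 5^2*19^(  -  1) = -  25/38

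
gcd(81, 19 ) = 1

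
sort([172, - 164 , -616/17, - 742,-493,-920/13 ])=[ - 742,-493,-164, - 920/13, - 616/17,172] 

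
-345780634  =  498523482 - 844304116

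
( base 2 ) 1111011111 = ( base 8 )1737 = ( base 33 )U1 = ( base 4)33133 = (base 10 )991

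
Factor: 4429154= 2^1* 389^1*5693^1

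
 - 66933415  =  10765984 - 77699399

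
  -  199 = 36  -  235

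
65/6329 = 65/6329 = 0.01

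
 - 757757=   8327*( - 91 ) 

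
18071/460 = 18071/460= 39.28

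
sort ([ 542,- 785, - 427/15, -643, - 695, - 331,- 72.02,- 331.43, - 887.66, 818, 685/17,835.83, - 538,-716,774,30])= [ - 887.66, - 785, -716, - 695, - 643, - 538,-331.43, - 331, - 72.02, - 427/15, 30,685/17, 542, 774, 818, 835.83]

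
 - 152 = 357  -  509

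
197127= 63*3129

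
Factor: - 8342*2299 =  - 2^1*11^2 * 19^1*43^1*97^1 = -19178258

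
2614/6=435 + 2/3 = 435.67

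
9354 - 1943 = 7411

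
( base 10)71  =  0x47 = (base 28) 2f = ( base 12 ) 5b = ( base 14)51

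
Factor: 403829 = 403829^1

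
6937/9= 770+7/9 = 770.78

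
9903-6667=3236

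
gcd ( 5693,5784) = 1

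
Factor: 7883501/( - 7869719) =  - 11^( - 2 )*13^( - 1)*463^1 * 5003^( - 1)* 17027^1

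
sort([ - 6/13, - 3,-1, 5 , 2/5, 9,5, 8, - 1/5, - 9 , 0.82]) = [ - 9, - 3, - 1, - 6/13, - 1/5,2/5,0.82, 5,5,8,9 ] 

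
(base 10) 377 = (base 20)IH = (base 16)179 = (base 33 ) be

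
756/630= 6/5 = 1.20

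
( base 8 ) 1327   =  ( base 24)167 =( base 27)qp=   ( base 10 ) 727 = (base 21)1DD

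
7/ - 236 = -1 + 229/236=- 0.03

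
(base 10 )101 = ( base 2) 1100101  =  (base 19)56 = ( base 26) 3N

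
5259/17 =309+6/17 = 309.35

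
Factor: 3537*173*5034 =3080309634 = 2^1 * 3^4*131^1*173^1*839^1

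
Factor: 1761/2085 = 5^( - 1 )*139^ ( - 1)*587^1 =587/695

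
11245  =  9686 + 1559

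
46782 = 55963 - 9181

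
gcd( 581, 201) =1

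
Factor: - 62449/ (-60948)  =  2^( - 2 ) * 3^(-2)*197^1 * 317^1*1693^( - 1)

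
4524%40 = 4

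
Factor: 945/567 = 3^( - 1)*5^1 = 5/3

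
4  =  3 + 1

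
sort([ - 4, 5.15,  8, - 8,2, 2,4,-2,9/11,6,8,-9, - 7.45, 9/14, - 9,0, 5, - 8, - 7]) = [ - 9,-9,- 8, -8,-7.45, - 7, -4 ,-2,0, 9/14, 9/11, 2, 2,4,  5, 5.15 , 6, 8,8]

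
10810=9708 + 1102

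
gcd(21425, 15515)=5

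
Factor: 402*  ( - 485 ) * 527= - 2^1*3^1*5^1 * 17^1*31^1*67^1 * 97^1 = - 102749190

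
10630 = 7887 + 2743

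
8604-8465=139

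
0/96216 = 0=0.00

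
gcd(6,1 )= 1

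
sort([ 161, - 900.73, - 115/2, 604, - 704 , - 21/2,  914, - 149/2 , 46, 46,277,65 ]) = [ - 900.73,-704, - 149/2, - 115/2, - 21/2, 46, 46, 65 , 161, 277, 604, 914]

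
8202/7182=1 + 170/1197  =  1.14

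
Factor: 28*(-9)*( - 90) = 2^3 * 3^4 * 5^1*7^1= 22680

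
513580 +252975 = 766555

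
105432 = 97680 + 7752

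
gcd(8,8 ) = 8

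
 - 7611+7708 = 97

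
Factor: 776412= 2^2*3^3 * 7^1* 13^1*79^1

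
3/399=1/133 =0.01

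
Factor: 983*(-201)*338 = - 2^1 * 3^1*13^2*67^1*983^1 = -66783054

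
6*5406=32436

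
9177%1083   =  513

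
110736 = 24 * 4614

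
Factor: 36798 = 2^1*3^1*6133^1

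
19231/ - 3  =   - 6411 + 2/3=- 6410.33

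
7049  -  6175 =874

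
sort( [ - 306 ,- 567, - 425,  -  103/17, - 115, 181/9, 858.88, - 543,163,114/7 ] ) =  [ - 567, -543,-425,-306, - 115, - 103/17,114/7, 181/9, 163,858.88]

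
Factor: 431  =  431^1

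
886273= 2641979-1755706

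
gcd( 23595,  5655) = 195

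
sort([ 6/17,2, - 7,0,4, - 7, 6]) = [ - 7, - 7  ,  0,6/17,2,4, 6]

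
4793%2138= 517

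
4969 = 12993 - 8024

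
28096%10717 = 6662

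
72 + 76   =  148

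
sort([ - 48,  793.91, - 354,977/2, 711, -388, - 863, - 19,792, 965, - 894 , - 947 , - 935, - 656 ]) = [-947, - 935, - 894, - 863, - 656, - 388,- 354, - 48, - 19,977/2,711, 792, 793.91,  965]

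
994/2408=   71/172 = 0.41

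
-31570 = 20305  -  51875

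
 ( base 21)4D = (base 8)141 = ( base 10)97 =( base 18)57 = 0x61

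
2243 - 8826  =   - 6583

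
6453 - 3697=2756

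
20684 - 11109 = 9575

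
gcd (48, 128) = 16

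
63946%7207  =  6290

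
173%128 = 45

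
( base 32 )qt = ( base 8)1535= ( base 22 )1H3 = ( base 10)861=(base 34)pb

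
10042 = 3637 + 6405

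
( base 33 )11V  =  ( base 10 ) 1153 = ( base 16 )481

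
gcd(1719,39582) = 9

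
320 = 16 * 20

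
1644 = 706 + 938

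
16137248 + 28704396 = 44841644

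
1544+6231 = 7775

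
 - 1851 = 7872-9723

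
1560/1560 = 1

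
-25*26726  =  -668150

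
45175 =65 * 695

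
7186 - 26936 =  - 19750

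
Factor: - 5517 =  - 3^2*613^1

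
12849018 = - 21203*(-606)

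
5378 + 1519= 6897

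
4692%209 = 94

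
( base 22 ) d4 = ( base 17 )101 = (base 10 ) 290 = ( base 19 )F5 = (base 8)442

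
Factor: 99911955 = 3^1*5^1*11^1*13^2*3583^1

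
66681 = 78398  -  11717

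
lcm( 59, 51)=3009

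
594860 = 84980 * 7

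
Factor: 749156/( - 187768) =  - 2^( - 1)*7^( - 2)*17^1*23^1 = - 391/98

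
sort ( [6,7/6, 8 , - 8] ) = [ - 8,  7/6, 6, 8 ]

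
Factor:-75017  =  - 75017^1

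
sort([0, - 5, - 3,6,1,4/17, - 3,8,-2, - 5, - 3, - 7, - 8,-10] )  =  [ - 10,-8,-7, - 5,-5,  -  3,-3, - 3, - 2,0,4/17,  1, 6,8] 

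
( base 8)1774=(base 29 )165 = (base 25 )1fk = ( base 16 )3FC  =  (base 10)1020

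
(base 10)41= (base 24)1H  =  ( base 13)32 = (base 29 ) 1c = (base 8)51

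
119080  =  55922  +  63158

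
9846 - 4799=5047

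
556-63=493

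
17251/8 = 17251/8=2156.38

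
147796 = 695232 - 547436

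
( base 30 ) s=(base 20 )18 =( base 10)28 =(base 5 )103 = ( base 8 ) 34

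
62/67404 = 31/33702=0.00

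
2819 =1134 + 1685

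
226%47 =38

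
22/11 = 2 = 2.00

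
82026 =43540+38486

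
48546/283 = 171 + 153/283 = 171.54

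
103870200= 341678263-237808063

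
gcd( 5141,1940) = 97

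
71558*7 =500906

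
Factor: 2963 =2963^1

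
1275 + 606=1881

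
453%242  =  211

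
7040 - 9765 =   -  2725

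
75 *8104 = 607800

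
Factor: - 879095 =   -  5^1*7^1*25117^1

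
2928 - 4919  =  -1991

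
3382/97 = 34+84/97  =  34.87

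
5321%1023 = 206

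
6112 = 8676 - 2564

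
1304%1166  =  138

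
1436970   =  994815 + 442155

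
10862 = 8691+2171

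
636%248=140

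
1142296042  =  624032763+518263279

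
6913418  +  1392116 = 8305534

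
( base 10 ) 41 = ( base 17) 27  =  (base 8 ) 51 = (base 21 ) 1K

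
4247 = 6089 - 1842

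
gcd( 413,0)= 413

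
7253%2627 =1999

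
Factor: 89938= 2^1 * 193^1*233^1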